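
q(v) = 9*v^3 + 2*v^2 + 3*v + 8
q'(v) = 27*v^2 + 4*v + 3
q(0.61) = 12.62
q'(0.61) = 15.49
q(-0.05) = 7.85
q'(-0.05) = 2.87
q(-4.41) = -738.23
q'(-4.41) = 510.46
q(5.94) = 1982.65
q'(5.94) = 979.42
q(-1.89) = -51.29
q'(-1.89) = 91.89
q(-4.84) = -980.09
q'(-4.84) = 616.13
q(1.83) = 75.34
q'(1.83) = 100.74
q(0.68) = 13.79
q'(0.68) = 18.20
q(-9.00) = -6418.00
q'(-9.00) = 2154.00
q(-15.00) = -29962.00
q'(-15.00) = 6018.00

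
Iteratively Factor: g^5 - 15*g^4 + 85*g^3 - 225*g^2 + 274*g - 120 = (g - 5)*(g^4 - 10*g^3 + 35*g^2 - 50*g + 24) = (g - 5)*(g - 3)*(g^3 - 7*g^2 + 14*g - 8) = (g - 5)*(g - 3)*(g - 1)*(g^2 - 6*g + 8) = (g - 5)*(g - 4)*(g - 3)*(g - 1)*(g - 2)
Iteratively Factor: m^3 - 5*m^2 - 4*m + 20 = (m - 5)*(m^2 - 4) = (m - 5)*(m + 2)*(m - 2)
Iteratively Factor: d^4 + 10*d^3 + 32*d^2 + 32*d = (d + 4)*(d^3 + 6*d^2 + 8*d) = (d + 2)*(d + 4)*(d^2 + 4*d) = d*(d + 2)*(d + 4)*(d + 4)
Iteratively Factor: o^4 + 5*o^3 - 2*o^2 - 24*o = (o)*(o^3 + 5*o^2 - 2*o - 24) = o*(o - 2)*(o^2 + 7*o + 12) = o*(o - 2)*(o + 4)*(o + 3)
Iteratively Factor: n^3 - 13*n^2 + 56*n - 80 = (n - 4)*(n^2 - 9*n + 20) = (n - 4)^2*(n - 5)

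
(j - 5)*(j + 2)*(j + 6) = j^3 + 3*j^2 - 28*j - 60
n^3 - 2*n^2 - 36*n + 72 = (n - 6)*(n - 2)*(n + 6)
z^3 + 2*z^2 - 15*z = z*(z - 3)*(z + 5)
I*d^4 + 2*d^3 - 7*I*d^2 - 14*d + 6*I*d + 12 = (d - 2)*(d + 3)*(d - 2*I)*(I*d - I)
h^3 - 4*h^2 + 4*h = h*(h - 2)^2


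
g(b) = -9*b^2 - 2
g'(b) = -18*b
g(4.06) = -150.35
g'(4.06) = -73.08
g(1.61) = -25.33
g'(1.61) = -28.98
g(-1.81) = -31.48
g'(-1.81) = 32.58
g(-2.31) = -50.02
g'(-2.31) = 41.58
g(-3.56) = -116.06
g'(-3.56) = 64.08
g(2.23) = -46.76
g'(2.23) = -40.14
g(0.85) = -8.50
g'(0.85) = -15.30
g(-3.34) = -102.40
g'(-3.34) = 60.12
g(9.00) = -731.00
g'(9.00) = -162.00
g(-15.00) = -2027.00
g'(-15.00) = 270.00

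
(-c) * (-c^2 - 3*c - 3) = c^3 + 3*c^2 + 3*c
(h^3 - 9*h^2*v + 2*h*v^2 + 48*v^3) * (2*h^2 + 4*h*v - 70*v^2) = 2*h^5 - 14*h^4*v - 102*h^3*v^2 + 734*h^2*v^3 + 52*h*v^4 - 3360*v^5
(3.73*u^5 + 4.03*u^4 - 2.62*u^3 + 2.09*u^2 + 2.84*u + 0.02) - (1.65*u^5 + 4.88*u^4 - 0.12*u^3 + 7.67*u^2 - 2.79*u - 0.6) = 2.08*u^5 - 0.85*u^4 - 2.5*u^3 - 5.58*u^2 + 5.63*u + 0.62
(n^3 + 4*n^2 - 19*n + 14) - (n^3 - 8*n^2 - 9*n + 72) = 12*n^2 - 10*n - 58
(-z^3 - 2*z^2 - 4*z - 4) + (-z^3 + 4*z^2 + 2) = -2*z^3 + 2*z^2 - 4*z - 2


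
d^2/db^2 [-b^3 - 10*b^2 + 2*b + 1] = -6*b - 20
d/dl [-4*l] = -4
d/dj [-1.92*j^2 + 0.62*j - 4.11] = 0.62 - 3.84*j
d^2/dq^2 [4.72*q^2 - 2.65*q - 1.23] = 9.44000000000000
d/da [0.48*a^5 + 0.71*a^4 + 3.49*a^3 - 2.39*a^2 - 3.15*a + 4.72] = 2.4*a^4 + 2.84*a^3 + 10.47*a^2 - 4.78*a - 3.15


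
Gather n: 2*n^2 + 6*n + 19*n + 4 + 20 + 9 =2*n^2 + 25*n + 33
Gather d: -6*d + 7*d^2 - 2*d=7*d^2 - 8*d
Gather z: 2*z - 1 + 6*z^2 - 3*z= 6*z^2 - z - 1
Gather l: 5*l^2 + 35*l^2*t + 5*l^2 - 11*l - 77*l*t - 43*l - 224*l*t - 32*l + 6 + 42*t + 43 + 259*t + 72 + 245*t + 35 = l^2*(35*t + 10) + l*(-301*t - 86) + 546*t + 156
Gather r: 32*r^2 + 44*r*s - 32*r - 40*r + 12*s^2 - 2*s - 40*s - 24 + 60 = 32*r^2 + r*(44*s - 72) + 12*s^2 - 42*s + 36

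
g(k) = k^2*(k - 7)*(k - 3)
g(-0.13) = 0.38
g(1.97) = 20.11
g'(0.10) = 3.90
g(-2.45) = 309.14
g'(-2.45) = -341.80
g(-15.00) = 89100.00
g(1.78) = 20.18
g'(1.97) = -3.11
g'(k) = k^2*(k - 7) + k^2*(k - 3) + 2*k*(k - 7)*(k - 3) = 2*k*(2*k^2 - 15*k + 21)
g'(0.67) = 15.88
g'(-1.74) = -184.98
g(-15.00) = 89100.00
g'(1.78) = 2.27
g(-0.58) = 9.13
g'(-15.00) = -20880.00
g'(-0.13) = -5.98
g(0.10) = 0.20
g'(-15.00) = -20880.00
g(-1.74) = 125.43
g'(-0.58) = -35.23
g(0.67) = 6.62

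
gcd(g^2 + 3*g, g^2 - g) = g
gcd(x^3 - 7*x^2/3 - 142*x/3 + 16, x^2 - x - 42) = x + 6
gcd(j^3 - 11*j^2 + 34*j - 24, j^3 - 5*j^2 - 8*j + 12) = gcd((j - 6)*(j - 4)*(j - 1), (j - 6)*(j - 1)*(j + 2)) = j^2 - 7*j + 6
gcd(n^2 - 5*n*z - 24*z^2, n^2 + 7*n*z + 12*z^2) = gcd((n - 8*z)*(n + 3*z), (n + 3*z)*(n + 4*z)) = n + 3*z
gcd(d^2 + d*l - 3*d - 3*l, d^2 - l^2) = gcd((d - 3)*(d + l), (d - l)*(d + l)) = d + l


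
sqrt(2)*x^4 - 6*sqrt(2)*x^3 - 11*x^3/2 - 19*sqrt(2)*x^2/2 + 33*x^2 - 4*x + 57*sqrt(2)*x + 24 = (x - 6)*(x - 4*sqrt(2))*(x + sqrt(2))*(sqrt(2)*x + 1/2)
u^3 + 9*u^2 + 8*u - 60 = (u - 2)*(u + 5)*(u + 6)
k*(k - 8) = k^2 - 8*k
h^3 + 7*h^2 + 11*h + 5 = (h + 1)^2*(h + 5)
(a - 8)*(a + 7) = a^2 - a - 56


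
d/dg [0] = 0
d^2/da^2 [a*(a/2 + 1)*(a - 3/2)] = 3*a + 1/2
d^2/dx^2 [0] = 0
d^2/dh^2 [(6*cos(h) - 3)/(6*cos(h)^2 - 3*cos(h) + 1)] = 3*(162*(1 - cos(2*h))^2*cos(h) - 27*(1 - cos(2*h))^2 - 389*cos(h)/2 + 21*cos(2*h)/2 + 207*cos(3*h)/2 - 36*cos(5*h) + 225/2)/(3*cos(h) - 3*cos(2*h) - 4)^3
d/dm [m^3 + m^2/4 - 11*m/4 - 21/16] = 3*m^2 + m/2 - 11/4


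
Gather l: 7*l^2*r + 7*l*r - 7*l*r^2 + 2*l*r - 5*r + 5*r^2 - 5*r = 7*l^2*r + l*(-7*r^2 + 9*r) + 5*r^2 - 10*r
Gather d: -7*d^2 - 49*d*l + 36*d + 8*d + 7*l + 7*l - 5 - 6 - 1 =-7*d^2 + d*(44 - 49*l) + 14*l - 12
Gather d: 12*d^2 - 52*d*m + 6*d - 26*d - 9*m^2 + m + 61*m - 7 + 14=12*d^2 + d*(-52*m - 20) - 9*m^2 + 62*m + 7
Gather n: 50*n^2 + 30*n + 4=50*n^2 + 30*n + 4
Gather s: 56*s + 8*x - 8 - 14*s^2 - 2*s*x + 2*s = -14*s^2 + s*(58 - 2*x) + 8*x - 8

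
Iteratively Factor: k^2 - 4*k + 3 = (k - 1)*(k - 3)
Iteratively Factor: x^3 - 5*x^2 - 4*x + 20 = (x + 2)*(x^2 - 7*x + 10) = (x - 5)*(x + 2)*(x - 2)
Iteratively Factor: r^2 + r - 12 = (r + 4)*(r - 3)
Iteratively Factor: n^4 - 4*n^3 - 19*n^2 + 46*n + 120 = (n - 4)*(n^3 - 19*n - 30) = (n - 4)*(n + 2)*(n^2 - 2*n - 15) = (n - 5)*(n - 4)*(n + 2)*(n + 3)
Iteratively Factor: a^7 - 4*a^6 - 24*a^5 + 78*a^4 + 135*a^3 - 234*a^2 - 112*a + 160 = (a + 1)*(a^6 - 5*a^5 - 19*a^4 + 97*a^3 + 38*a^2 - 272*a + 160) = (a + 1)*(a + 2)*(a^5 - 7*a^4 - 5*a^3 + 107*a^2 - 176*a + 80) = (a - 1)*(a + 1)*(a + 2)*(a^4 - 6*a^3 - 11*a^2 + 96*a - 80) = (a - 1)^2*(a + 1)*(a + 2)*(a^3 - 5*a^2 - 16*a + 80) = (a - 1)^2*(a + 1)*(a + 2)*(a + 4)*(a^2 - 9*a + 20) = (a - 5)*(a - 1)^2*(a + 1)*(a + 2)*(a + 4)*(a - 4)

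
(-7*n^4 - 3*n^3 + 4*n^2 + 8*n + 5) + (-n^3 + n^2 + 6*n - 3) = -7*n^4 - 4*n^3 + 5*n^2 + 14*n + 2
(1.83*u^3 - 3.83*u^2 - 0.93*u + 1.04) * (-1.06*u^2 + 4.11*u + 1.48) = -1.9398*u^5 + 11.5811*u^4 - 12.0471*u^3 - 10.5931*u^2 + 2.898*u + 1.5392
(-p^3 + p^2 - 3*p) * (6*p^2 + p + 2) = -6*p^5 + 5*p^4 - 19*p^3 - p^2 - 6*p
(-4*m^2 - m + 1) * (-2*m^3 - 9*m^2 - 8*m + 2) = 8*m^5 + 38*m^4 + 39*m^3 - 9*m^2 - 10*m + 2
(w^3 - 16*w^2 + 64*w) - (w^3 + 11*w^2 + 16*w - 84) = -27*w^2 + 48*w + 84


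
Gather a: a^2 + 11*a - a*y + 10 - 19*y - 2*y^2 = a^2 + a*(11 - y) - 2*y^2 - 19*y + 10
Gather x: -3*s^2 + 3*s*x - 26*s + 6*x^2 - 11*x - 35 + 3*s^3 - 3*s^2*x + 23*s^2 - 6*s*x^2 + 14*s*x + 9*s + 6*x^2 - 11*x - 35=3*s^3 + 20*s^2 - 17*s + x^2*(12 - 6*s) + x*(-3*s^2 + 17*s - 22) - 70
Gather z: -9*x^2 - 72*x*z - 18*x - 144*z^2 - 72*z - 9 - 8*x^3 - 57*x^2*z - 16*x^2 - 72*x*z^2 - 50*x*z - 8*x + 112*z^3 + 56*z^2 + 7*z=-8*x^3 - 25*x^2 - 26*x + 112*z^3 + z^2*(-72*x - 88) + z*(-57*x^2 - 122*x - 65) - 9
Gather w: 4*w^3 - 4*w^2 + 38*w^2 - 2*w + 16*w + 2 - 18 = 4*w^3 + 34*w^2 + 14*w - 16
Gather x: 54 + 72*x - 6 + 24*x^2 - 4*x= 24*x^2 + 68*x + 48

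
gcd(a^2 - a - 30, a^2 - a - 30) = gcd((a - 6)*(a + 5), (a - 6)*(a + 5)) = a^2 - a - 30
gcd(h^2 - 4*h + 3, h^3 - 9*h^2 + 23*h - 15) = h^2 - 4*h + 3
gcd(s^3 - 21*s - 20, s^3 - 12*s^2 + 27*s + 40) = s^2 - 4*s - 5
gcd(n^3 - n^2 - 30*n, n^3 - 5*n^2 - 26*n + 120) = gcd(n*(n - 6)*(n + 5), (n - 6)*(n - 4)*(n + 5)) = n^2 - n - 30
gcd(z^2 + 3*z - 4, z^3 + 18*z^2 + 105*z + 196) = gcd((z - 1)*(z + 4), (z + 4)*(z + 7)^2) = z + 4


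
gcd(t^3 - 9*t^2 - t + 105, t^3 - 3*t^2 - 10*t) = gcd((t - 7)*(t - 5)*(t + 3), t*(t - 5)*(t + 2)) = t - 5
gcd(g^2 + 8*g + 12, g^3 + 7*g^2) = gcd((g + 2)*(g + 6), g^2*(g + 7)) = 1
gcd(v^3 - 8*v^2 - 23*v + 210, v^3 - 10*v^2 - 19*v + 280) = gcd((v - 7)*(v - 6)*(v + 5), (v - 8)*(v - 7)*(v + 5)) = v^2 - 2*v - 35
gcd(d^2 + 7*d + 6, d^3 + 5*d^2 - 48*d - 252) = d + 6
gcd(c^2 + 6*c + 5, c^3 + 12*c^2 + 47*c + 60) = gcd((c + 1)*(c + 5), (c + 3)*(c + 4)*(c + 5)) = c + 5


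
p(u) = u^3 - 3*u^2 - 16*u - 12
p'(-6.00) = 128.00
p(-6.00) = -240.00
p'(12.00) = 344.00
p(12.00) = 1092.00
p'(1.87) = -16.73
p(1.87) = -45.87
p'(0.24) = -17.27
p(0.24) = -16.00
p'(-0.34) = -13.61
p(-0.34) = -6.95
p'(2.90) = -8.17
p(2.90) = -59.24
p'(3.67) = 2.39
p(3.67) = -61.70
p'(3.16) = -5.00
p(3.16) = -60.96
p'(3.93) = 6.75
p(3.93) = -60.52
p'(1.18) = -18.90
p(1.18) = -33.41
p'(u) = 3*u^2 - 6*u - 16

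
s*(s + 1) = s^2 + s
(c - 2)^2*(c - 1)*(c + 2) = c^4 - 3*c^3 - 2*c^2 + 12*c - 8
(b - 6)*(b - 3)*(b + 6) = b^3 - 3*b^2 - 36*b + 108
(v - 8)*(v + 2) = v^2 - 6*v - 16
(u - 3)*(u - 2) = u^2 - 5*u + 6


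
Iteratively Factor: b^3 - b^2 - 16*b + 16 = (b - 4)*(b^2 + 3*b - 4) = (b - 4)*(b - 1)*(b + 4)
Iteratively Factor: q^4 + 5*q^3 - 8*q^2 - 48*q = (q + 4)*(q^3 + q^2 - 12*q) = q*(q + 4)*(q^2 + q - 12) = q*(q - 3)*(q + 4)*(q + 4)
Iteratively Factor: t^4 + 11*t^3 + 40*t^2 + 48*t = (t)*(t^3 + 11*t^2 + 40*t + 48) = t*(t + 4)*(t^2 + 7*t + 12) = t*(t + 3)*(t + 4)*(t + 4)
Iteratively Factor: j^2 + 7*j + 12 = (j + 4)*(j + 3)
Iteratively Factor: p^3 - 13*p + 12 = (p - 1)*(p^2 + p - 12) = (p - 3)*(p - 1)*(p + 4)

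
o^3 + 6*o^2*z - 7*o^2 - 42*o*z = o*(o - 7)*(o + 6*z)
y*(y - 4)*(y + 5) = y^3 + y^2 - 20*y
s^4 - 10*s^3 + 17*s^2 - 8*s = s*(s - 8)*(s - 1)^2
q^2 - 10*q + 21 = (q - 7)*(q - 3)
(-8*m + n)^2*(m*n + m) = 64*m^3*n + 64*m^3 - 16*m^2*n^2 - 16*m^2*n + m*n^3 + m*n^2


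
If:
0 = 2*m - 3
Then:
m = 3/2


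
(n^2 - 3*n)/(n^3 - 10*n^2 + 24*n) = (n - 3)/(n^2 - 10*n + 24)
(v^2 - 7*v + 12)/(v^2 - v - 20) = (-v^2 + 7*v - 12)/(-v^2 + v + 20)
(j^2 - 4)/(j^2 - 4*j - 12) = (j - 2)/(j - 6)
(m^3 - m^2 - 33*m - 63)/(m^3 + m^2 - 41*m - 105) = (m + 3)/(m + 5)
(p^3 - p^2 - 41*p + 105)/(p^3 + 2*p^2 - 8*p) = (p^3 - p^2 - 41*p + 105)/(p*(p^2 + 2*p - 8))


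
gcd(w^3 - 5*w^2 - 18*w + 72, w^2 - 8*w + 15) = w - 3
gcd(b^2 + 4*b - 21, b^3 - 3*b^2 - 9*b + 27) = b - 3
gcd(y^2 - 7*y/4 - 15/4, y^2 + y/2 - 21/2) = y - 3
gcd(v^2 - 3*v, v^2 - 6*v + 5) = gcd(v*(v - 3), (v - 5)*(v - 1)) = 1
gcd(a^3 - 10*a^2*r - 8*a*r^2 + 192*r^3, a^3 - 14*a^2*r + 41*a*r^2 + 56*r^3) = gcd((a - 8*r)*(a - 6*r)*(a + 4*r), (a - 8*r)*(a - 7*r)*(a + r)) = -a + 8*r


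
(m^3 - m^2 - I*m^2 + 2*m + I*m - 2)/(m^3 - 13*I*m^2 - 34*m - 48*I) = (m^2 - m*(1 + 2*I) + 2*I)/(m^2 - 14*I*m - 48)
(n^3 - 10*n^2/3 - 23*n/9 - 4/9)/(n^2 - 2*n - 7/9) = (3*n^2 - 11*n - 4)/(3*n - 7)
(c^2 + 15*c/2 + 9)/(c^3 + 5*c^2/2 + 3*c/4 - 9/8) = 4*(c + 6)/(4*c^2 + 4*c - 3)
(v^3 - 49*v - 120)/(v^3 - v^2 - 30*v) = (v^2 - 5*v - 24)/(v*(v - 6))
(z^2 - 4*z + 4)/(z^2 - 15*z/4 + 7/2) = 4*(z - 2)/(4*z - 7)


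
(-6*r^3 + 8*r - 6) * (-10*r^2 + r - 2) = 60*r^5 - 6*r^4 - 68*r^3 + 68*r^2 - 22*r + 12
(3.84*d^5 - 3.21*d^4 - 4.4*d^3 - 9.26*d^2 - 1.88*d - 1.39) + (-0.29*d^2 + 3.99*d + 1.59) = 3.84*d^5 - 3.21*d^4 - 4.4*d^3 - 9.55*d^2 + 2.11*d + 0.2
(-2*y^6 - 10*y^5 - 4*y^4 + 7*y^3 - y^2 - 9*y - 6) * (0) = 0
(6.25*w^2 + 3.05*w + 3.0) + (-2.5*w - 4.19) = 6.25*w^2 + 0.55*w - 1.19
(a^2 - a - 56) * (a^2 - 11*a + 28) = a^4 - 12*a^3 - 17*a^2 + 588*a - 1568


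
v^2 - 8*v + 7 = (v - 7)*(v - 1)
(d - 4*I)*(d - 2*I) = d^2 - 6*I*d - 8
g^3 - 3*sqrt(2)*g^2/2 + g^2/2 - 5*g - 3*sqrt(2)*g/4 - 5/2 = (g + 1/2)*(g - 5*sqrt(2)/2)*(g + sqrt(2))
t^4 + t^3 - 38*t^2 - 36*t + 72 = (t - 6)*(t - 1)*(t + 2)*(t + 6)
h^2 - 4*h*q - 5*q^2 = (h - 5*q)*(h + q)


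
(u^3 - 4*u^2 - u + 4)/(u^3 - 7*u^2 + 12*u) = (u^2 - 1)/(u*(u - 3))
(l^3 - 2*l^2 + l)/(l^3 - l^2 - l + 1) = l/(l + 1)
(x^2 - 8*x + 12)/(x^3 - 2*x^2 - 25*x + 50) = (x - 6)/(x^2 - 25)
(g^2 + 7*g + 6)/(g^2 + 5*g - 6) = (g + 1)/(g - 1)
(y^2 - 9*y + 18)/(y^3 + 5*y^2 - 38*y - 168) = (y - 3)/(y^2 + 11*y + 28)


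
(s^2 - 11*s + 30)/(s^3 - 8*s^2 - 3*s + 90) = 1/(s + 3)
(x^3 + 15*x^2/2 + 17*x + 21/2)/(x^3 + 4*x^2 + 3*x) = (x + 7/2)/x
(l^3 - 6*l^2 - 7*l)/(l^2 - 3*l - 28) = l*(l + 1)/(l + 4)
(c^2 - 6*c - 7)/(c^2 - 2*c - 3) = (c - 7)/(c - 3)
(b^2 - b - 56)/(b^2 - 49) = (b - 8)/(b - 7)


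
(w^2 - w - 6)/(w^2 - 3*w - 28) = (-w^2 + w + 6)/(-w^2 + 3*w + 28)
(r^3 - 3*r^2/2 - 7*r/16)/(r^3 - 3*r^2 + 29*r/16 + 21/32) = 2*r/(2*r - 3)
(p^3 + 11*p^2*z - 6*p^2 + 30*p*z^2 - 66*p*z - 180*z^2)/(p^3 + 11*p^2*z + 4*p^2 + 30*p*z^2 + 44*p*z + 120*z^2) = (p - 6)/(p + 4)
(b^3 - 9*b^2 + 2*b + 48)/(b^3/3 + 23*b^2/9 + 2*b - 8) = 9*(b^3 - 9*b^2 + 2*b + 48)/(3*b^3 + 23*b^2 + 18*b - 72)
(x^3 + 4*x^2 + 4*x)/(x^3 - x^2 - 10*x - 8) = x*(x + 2)/(x^2 - 3*x - 4)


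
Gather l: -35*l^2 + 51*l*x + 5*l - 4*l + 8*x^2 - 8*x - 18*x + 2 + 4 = -35*l^2 + l*(51*x + 1) + 8*x^2 - 26*x + 6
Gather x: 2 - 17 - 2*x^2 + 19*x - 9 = -2*x^2 + 19*x - 24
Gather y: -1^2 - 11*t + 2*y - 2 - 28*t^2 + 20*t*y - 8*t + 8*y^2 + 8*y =-28*t^2 - 19*t + 8*y^2 + y*(20*t + 10) - 3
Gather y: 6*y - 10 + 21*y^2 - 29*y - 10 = 21*y^2 - 23*y - 20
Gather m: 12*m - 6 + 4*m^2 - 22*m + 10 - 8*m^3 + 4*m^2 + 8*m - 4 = -8*m^3 + 8*m^2 - 2*m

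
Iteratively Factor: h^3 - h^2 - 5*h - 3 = (h - 3)*(h^2 + 2*h + 1) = (h - 3)*(h + 1)*(h + 1)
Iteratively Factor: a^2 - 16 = (a + 4)*(a - 4)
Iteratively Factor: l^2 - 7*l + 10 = (l - 2)*(l - 5)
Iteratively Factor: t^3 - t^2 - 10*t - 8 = (t + 2)*(t^2 - 3*t - 4) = (t + 1)*(t + 2)*(t - 4)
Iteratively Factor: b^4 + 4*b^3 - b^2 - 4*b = (b + 1)*(b^3 + 3*b^2 - 4*b) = (b - 1)*(b + 1)*(b^2 + 4*b) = (b - 1)*(b + 1)*(b + 4)*(b)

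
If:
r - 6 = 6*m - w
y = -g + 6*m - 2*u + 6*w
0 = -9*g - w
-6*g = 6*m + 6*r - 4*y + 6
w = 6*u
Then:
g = -3*y/424 - 21/212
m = 67*y/636 - 91/106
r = 241*y/424 - 9/212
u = 9*y/848 + 63/424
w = 27*y/424 + 189/212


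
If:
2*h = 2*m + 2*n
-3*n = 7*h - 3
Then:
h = 3/7 - 3*n/7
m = 3/7 - 10*n/7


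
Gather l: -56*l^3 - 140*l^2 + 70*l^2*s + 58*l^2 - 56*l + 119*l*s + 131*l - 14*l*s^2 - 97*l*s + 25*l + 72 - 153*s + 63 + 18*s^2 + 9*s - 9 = -56*l^3 + l^2*(70*s - 82) + l*(-14*s^2 + 22*s + 100) + 18*s^2 - 144*s + 126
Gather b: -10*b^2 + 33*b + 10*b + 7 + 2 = -10*b^2 + 43*b + 9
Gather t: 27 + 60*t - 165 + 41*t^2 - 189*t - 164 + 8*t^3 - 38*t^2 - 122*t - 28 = 8*t^3 + 3*t^2 - 251*t - 330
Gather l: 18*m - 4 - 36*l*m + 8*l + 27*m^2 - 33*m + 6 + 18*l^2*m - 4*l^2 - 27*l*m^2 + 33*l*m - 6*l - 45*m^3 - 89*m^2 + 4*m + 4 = l^2*(18*m - 4) + l*(-27*m^2 - 3*m + 2) - 45*m^3 - 62*m^2 - 11*m + 6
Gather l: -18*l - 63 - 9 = -18*l - 72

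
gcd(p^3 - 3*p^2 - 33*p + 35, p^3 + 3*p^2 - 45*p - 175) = p^2 - 2*p - 35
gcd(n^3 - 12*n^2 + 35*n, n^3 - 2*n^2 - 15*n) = n^2 - 5*n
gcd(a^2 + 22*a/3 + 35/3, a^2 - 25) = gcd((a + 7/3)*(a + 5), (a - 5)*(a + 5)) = a + 5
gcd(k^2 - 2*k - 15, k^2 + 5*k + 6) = k + 3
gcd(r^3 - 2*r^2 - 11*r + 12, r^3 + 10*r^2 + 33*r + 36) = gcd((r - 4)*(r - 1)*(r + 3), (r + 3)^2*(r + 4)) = r + 3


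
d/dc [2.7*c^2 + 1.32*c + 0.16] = 5.4*c + 1.32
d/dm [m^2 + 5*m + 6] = 2*m + 5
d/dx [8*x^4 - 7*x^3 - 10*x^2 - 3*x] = 32*x^3 - 21*x^2 - 20*x - 3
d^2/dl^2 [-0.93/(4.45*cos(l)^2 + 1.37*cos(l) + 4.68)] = (73.6653*(1 - cos(l)^2)^2 + 17.009235*cos(l)^3 - 38.894553*cos(l)^2 - 39.981258*cos(l) - 38.419974)/(4.45*cos(l)^2 + 1.37*cos(l) + 4.68)^3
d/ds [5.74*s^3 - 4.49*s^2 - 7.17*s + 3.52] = 17.22*s^2 - 8.98*s - 7.17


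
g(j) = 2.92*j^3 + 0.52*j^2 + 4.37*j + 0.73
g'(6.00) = 325.97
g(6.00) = 676.39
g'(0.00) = 4.37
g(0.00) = 0.73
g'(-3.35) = 99.20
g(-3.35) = -117.85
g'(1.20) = 18.23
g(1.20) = 11.77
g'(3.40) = 109.17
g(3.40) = 136.37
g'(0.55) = 7.59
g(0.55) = 3.78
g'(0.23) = 5.07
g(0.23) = 1.80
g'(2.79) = 75.46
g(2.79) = 80.39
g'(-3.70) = 120.45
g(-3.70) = -156.23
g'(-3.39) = 101.52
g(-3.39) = -121.87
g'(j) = 8.76*j^2 + 1.04*j + 4.37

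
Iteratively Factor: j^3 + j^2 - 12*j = (j + 4)*(j^2 - 3*j) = j*(j + 4)*(j - 3)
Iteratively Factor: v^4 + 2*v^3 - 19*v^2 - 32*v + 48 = (v + 4)*(v^3 - 2*v^2 - 11*v + 12) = (v + 3)*(v + 4)*(v^2 - 5*v + 4) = (v - 1)*(v + 3)*(v + 4)*(v - 4)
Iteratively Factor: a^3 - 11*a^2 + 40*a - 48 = (a - 3)*(a^2 - 8*a + 16) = (a - 4)*(a - 3)*(a - 4)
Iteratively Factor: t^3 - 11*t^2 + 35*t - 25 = (t - 5)*(t^2 - 6*t + 5) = (t - 5)*(t - 1)*(t - 5)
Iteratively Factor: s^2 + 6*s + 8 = (s + 4)*(s + 2)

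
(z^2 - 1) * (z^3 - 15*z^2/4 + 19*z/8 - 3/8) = z^5 - 15*z^4/4 + 11*z^3/8 + 27*z^2/8 - 19*z/8 + 3/8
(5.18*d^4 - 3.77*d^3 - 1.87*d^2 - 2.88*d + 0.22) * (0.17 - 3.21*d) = -16.6278*d^5 + 12.9823*d^4 + 5.3618*d^3 + 8.9269*d^2 - 1.1958*d + 0.0374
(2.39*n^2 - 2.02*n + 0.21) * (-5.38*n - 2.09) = -12.8582*n^3 + 5.8725*n^2 + 3.092*n - 0.4389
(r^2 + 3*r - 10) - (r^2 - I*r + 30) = 3*r + I*r - 40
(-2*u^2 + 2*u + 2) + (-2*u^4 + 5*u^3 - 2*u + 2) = -2*u^4 + 5*u^3 - 2*u^2 + 4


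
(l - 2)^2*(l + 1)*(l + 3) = l^4 - 9*l^2 + 4*l + 12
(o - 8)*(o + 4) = o^2 - 4*o - 32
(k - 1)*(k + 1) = k^2 - 1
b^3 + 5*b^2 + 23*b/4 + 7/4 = (b + 1/2)*(b + 1)*(b + 7/2)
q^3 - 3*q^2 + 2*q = q*(q - 2)*(q - 1)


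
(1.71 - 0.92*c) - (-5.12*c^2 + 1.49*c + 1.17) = 5.12*c^2 - 2.41*c + 0.54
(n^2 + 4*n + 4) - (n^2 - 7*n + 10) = 11*n - 6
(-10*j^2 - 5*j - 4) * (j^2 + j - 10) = -10*j^4 - 15*j^3 + 91*j^2 + 46*j + 40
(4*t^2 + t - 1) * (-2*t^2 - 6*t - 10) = -8*t^4 - 26*t^3 - 44*t^2 - 4*t + 10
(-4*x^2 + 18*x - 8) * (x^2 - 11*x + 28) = -4*x^4 + 62*x^3 - 318*x^2 + 592*x - 224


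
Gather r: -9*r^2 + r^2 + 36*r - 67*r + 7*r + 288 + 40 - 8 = -8*r^2 - 24*r + 320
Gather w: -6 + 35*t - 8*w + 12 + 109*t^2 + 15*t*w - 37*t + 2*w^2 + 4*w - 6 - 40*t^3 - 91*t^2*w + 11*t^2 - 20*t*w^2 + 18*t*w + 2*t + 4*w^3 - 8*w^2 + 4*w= -40*t^3 + 120*t^2 + 4*w^3 + w^2*(-20*t - 6) + w*(-91*t^2 + 33*t)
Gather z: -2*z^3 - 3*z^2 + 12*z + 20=-2*z^3 - 3*z^2 + 12*z + 20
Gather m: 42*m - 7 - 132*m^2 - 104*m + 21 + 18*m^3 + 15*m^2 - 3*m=18*m^3 - 117*m^2 - 65*m + 14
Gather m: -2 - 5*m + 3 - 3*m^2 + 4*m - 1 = -3*m^2 - m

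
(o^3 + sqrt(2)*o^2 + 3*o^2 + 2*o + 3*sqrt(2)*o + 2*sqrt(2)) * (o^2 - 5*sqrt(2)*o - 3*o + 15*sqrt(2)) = o^5 - 4*sqrt(2)*o^4 - 17*o^3 - 6*o^2 + 28*sqrt(2)*o^2 + 24*sqrt(2)*o + 70*o + 60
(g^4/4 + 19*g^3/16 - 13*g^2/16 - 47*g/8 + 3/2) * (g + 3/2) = g^5/4 + 25*g^4/16 + 31*g^3/32 - 227*g^2/32 - 117*g/16 + 9/4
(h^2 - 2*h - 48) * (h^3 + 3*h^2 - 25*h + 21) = h^5 + h^4 - 79*h^3 - 73*h^2 + 1158*h - 1008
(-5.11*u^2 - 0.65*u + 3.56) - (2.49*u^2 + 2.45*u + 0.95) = -7.6*u^2 - 3.1*u + 2.61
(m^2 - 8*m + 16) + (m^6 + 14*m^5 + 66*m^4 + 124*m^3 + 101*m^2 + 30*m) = m^6 + 14*m^5 + 66*m^4 + 124*m^3 + 102*m^2 + 22*m + 16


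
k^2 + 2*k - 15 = (k - 3)*(k + 5)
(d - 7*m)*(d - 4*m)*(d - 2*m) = d^3 - 13*d^2*m + 50*d*m^2 - 56*m^3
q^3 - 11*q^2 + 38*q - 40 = (q - 5)*(q - 4)*(q - 2)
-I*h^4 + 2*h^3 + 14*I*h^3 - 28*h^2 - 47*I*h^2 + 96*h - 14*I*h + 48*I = (h - 8)*(h - 6)*(h + I)*(-I*h + 1)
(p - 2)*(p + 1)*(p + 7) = p^3 + 6*p^2 - 9*p - 14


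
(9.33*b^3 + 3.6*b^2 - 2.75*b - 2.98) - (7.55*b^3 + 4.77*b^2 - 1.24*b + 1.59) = 1.78*b^3 - 1.17*b^2 - 1.51*b - 4.57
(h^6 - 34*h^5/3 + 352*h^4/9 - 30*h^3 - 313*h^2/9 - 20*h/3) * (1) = h^6 - 34*h^5/3 + 352*h^4/9 - 30*h^3 - 313*h^2/9 - 20*h/3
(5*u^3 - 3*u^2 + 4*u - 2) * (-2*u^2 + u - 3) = -10*u^5 + 11*u^4 - 26*u^3 + 17*u^2 - 14*u + 6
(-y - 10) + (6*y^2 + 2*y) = 6*y^2 + y - 10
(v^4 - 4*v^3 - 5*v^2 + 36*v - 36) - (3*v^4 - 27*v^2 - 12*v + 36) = -2*v^4 - 4*v^3 + 22*v^2 + 48*v - 72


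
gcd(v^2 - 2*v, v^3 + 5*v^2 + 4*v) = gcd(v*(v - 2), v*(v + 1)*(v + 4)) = v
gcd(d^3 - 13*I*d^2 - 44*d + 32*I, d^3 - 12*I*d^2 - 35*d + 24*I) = d^2 - 9*I*d - 8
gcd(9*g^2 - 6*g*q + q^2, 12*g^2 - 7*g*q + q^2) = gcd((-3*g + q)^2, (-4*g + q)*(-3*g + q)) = -3*g + q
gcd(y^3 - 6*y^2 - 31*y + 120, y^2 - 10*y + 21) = y - 3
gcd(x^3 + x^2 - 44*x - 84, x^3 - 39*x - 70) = x^2 - 5*x - 14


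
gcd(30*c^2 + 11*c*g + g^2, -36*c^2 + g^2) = 6*c + g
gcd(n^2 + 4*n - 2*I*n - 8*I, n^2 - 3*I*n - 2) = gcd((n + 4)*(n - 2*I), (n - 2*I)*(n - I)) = n - 2*I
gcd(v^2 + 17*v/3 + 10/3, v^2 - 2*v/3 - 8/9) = v + 2/3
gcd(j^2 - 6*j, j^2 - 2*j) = j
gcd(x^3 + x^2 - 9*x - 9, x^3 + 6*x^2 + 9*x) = x + 3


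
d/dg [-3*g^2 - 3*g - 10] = -6*g - 3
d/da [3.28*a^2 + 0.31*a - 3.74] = 6.56*a + 0.31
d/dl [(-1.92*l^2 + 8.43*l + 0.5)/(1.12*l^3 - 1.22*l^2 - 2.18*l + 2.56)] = (2.1504*l^4 - 18.8832*l^3 + 12.7902*l^2 - 8.6104*l + 22.6708)/(1.2544*l^6 - 2.7328*l^5 - 3.3948*l^4 + 11.0536*l^3 - 1.494*l^2 - 11.1616*l + 6.5536)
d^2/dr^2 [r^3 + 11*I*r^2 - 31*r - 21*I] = 6*r + 22*I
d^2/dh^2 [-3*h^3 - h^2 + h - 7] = -18*h - 2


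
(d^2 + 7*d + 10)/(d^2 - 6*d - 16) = (d + 5)/(d - 8)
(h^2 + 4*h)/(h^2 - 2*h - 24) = h/(h - 6)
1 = 1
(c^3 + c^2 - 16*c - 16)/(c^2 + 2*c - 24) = (c^2 + 5*c + 4)/(c + 6)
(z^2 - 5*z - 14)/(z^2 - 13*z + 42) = (z + 2)/(z - 6)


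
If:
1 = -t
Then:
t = -1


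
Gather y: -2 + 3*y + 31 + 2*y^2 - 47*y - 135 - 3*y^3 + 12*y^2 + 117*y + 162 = -3*y^3 + 14*y^2 + 73*y + 56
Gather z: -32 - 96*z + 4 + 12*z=-84*z - 28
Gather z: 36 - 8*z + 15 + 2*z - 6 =45 - 6*z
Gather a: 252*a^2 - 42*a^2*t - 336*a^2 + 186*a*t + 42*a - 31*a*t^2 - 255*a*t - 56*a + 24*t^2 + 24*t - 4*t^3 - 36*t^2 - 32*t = a^2*(-42*t - 84) + a*(-31*t^2 - 69*t - 14) - 4*t^3 - 12*t^2 - 8*t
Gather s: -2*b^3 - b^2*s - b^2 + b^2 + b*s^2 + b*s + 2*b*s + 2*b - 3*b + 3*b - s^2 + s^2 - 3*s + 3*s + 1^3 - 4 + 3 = -2*b^3 + b*s^2 + 2*b + s*(-b^2 + 3*b)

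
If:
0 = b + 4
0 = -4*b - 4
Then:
No Solution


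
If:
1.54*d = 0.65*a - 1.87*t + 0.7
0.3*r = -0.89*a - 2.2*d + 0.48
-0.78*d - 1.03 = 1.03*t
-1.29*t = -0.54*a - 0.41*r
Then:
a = -3.55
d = 2.14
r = -3.58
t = -2.62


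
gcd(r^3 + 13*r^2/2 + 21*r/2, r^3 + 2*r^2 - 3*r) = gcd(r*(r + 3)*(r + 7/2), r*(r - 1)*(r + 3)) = r^2 + 3*r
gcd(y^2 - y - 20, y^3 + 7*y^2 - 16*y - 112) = y + 4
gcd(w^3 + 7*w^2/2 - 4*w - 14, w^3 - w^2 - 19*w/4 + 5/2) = w + 2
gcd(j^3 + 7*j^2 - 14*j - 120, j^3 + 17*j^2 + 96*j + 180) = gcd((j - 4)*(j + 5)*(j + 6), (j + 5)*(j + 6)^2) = j^2 + 11*j + 30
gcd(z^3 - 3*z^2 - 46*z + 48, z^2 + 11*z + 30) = z + 6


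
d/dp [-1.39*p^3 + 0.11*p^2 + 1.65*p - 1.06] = -4.17*p^2 + 0.22*p + 1.65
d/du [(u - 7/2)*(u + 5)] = 2*u + 3/2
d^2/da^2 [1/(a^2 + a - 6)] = 2*(-a^2 - a + (2*a + 1)^2 + 6)/(a^2 + a - 6)^3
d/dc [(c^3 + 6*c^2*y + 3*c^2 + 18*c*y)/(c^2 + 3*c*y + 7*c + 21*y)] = (-c*(2*c + 3*y + 7)*(c^2 + 6*c*y + 3*c + 18*y) + 3*(c^2 + 3*c*y + 7*c + 21*y)*(c^2 + 4*c*y + 2*c + 6*y))/(c^2 + 3*c*y + 7*c + 21*y)^2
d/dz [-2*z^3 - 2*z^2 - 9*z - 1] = -6*z^2 - 4*z - 9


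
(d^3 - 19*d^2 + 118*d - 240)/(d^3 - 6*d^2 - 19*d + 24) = (d^2 - 11*d + 30)/(d^2 + 2*d - 3)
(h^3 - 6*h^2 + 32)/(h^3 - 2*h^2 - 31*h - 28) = (-h^3 + 6*h^2 - 32)/(-h^3 + 2*h^2 + 31*h + 28)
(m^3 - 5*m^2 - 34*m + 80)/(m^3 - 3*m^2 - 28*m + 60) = (m - 8)/(m - 6)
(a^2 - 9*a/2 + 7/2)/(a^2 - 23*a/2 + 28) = (a - 1)/(a - 8)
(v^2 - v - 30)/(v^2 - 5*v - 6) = (v + 5)/(v + 1)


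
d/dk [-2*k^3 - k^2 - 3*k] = -6*k^2 - 2*k - 3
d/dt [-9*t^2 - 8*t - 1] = -18*t - 8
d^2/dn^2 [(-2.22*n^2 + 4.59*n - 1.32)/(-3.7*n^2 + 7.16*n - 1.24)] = (2.8421709430404e-14*n^4 - 8.04972000000021*n^3 + 47.3126400000001*n^2 - 83.46312*n + 48.552096)/(50.653*n^6 - 294.0612*n^5 + 619.97496*n^4 - 564.162176*n^3 + 207.775392*n^2 - 33.027648*n + 1.906624)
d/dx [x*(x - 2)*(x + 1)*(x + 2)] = 4*x^3 + 3*x^2 - 8*x - 4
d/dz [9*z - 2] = 9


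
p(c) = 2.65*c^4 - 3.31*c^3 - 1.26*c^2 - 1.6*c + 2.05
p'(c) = 10.6*c^3 - 9.93*c^2 - 2.52*c - 1.6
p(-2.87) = 254.30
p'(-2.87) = -326.74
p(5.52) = 1858.47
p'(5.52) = 1464.80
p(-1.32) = 17.62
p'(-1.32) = -39.96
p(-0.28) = 2.49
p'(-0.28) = -1.91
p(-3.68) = 641.83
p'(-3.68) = -655.06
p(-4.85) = 1824.06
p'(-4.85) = -1432.25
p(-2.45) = 142.56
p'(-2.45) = -210.92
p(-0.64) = 3.87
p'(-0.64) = -6.83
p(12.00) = 49032.13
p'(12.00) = 16855.04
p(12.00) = 49032.13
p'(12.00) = 16855.04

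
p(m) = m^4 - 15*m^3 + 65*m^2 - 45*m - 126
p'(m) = 4*m^3 - 45*m^2 + 130*m - 45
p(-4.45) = 3075.37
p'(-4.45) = -1867.10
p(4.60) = 30.11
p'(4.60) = -9.86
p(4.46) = 31.18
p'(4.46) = -5.46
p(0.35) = -134.42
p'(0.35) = -4.84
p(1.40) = -98.92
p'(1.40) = 59.78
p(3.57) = 21.71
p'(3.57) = 27.58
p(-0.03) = -124.59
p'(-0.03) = -48.94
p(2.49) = -28.18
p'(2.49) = 61.45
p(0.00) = -126.00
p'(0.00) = -45.00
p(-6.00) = 7020.00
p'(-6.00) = -3309.00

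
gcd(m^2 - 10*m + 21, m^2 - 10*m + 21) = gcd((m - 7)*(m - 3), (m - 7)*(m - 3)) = m^2 - 10*m + 21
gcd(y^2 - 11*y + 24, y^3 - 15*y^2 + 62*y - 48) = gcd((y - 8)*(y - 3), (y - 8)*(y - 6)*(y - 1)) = y - 8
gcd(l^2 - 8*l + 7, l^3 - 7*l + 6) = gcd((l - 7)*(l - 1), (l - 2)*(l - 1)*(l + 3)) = l - 1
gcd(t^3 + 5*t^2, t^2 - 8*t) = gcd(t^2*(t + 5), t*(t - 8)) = t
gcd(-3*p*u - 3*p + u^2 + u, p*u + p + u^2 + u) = u + 1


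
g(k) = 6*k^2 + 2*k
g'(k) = 12*k + 2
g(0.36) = 1.50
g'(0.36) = 6.32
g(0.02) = 0.04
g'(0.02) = 2.24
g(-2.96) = 46.65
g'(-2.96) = -33.52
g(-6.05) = 207.52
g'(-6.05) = -70.60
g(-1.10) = 5.06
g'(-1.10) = -11.20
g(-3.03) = 49.03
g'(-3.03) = -34.36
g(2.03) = 28.79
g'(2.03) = 26.36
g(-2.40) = 29.76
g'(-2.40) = -26.80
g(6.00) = 228.00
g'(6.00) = 74.00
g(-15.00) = 1320.00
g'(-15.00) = -178.00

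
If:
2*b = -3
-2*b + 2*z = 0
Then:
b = -3/2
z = -3/2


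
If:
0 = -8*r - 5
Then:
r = -5/8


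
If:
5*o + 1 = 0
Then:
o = -1/5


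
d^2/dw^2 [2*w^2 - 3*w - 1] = 4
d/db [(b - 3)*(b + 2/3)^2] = (3*b + 2)*(9*b - 16)/9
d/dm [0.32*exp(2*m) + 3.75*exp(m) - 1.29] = (0.64*exp(m) + 3.75)*exp(m)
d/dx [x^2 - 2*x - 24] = 2*x - 2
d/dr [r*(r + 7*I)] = 2*r + 7*I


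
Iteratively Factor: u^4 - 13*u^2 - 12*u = (u + 1)*(u^3 - u^2 - 12*u) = u*(u + 1)*(u^2 - u - 12) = u*(u + 1)*(u + 3)*(u - 4)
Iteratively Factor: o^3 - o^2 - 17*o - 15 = (o + 1)*(o^2 - 2*o - 15) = (o + 1)*(o + 3)*(o - 5)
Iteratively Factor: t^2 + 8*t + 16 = (t + 4)*(t + 4)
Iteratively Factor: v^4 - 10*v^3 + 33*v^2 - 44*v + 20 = (v - 2)*(v^3 - 8*v^2 + 17*v - 10) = (v - 2)*(v - 1)*(v^2 - 7*v + 10) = (v - 2)^2*(v - 1)*(v - 5)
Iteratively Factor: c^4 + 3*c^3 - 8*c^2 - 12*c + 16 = (c - 2)*(c^3 + 5*c^2 + 2*c - 8) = (c - 2)*(c + 4)*(c^2 + c - 2) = (c - 2)*(c - 1)*(c + 4)*(c + 2)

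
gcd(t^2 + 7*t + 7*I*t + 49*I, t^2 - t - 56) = t + 7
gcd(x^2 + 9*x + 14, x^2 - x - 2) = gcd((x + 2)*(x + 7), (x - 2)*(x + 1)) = 1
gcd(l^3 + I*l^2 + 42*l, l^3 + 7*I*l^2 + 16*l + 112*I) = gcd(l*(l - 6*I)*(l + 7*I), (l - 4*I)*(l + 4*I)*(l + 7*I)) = l + 7*I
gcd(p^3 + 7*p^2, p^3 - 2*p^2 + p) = p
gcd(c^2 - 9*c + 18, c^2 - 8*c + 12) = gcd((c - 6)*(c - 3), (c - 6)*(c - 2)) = c - 6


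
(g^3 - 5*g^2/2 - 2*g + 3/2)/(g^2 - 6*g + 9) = (2*g^2 + g - 1)/(2*(g - 3))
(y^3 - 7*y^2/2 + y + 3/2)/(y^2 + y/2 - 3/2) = (2*y^2 - 5*y - 3)/(2*y + 3)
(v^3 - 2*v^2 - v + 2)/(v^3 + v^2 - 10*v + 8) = (v + 1)/(v + 4)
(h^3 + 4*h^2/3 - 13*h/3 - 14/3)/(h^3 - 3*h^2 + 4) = (h + 7/3)/(h - 2)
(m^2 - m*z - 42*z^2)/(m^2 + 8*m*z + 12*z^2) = (m - 7*z)/(m + 2*z)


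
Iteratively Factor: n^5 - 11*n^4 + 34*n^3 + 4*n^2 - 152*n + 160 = (n - 2)*(n^4 - 9*n^3 + 16*n^2 + 36*n - 80) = (n - 2)^2*(n^3 - 7*n^2 + 2*n + 40) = (n - 4)*(n - 2)^2*(n^2 - 3*n - 10) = (n - 5)*(n - 4)*(n - 2)^2*(n + 2)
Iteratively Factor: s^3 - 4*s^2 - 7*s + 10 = (s - 1)*(s^2 - 3*s - 10) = (s - 1)*(s + 2)*(s - 5)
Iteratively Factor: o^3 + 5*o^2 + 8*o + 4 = (o + 2)*(o^2 + 3*o + 2) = (o + 2)^2*(o + 1)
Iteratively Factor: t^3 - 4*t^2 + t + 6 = (t + 1)*(t^2 - 5*t + 6) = (t - 2)*(t + 1)*(t - 3)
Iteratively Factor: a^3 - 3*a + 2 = (a + 2)*(a^2 - 2*a + 1) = (a - 1)*(a + 2)*(a - 1)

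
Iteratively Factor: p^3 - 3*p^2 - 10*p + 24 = (p - 2)*(p^2 - p - 12) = (p - 2)*(p + 3)*(p - 4)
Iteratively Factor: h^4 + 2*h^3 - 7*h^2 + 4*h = (h + 4)*(h^3 - 2*h^2 + h) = (h - 1)*(h + 4)*(h^2 - h) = h*(h - 1)*(h + 4)*(h - 1)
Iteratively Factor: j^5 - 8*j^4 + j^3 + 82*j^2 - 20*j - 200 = (j - 5)*(j^4 - 3*j^3 - 14*j^2 + 12*j + 40) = (j - 5)*(j + 2)*(j^3 - 5*j^2 - 4*j + 20) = (j - 5)*(j + 2)^2*(j^2 - 7*j + 10) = (j - 5)*(j - 2)*(j + 2)^2*(j - 5)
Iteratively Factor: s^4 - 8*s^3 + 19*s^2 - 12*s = (s - 1)*(s^3 - 7*s^2 + 12*s) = s*(s - 1)*(s^2 - 7*s + 12) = s*(s - 4)*(s - 1)*(s - 3)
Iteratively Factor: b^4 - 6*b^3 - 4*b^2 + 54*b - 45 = (b - 1)*(b^3 - 5*b^2 - 9*b + 45) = (b - 3)*(b - 1)*(b^2 - 2*b - 15) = (b - 3)*(b - 1)*(b + 3)*(b - 5)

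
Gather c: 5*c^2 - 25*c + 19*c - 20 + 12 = 5*c^2 - 6*c - 8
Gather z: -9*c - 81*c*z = -81*c*z - 9*c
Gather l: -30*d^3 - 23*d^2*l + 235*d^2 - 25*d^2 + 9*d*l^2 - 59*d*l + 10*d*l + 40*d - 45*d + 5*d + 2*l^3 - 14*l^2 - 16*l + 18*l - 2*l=-30*d^3 + 210*d^2 + 2*l^3 + l^2*(9*d - 14) + l*(-23*d^2 - 49*d)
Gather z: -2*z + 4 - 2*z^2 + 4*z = -2*z^2 + 2*z + 4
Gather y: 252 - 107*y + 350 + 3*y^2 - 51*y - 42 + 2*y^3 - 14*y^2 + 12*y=2*y^3 - 11*y^2 - 146*y + 560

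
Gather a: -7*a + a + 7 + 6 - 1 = 12 - 6*a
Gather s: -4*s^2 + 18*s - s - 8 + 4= -4*s^2 + 17*s - 4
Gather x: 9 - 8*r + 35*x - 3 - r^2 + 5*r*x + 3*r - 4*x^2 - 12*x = -r^2 - 5*r - 4*x^2 + x*(5*r + 23) + 6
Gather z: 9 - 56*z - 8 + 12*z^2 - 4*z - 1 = 12*z^2 - 60*z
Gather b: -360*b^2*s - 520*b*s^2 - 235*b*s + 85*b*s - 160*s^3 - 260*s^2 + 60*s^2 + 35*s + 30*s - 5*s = -360*b^2*s + b*(-520*s^2 - 150*s) - 160*s^3 - 200*s^2 + 60*s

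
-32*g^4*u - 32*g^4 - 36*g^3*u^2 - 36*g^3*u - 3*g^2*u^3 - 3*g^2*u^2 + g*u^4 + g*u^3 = (-8*g + u)*(g + u)*(4*g + u)*(g*u + g)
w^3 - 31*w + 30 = (w - 5)*(w - 1)*(w + 6)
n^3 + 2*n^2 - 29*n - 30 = (n - 5)*(n + 1)*(n + 6)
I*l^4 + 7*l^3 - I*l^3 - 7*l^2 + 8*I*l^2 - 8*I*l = l*(l - 8*I)*(l + I)*(I*l - I)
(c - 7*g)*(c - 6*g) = c^2 - 13*c*g + 42*g^2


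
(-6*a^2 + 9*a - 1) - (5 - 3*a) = -6*a^2 + 12*a - 6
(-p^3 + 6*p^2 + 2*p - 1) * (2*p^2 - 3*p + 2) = -2*p^5 + 15*p^4 - 16*p^3 + 4*p^2 + 7*p - 2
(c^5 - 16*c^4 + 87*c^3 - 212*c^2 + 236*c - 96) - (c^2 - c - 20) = c^5 - 16*c^4 + 87*c^3 - 213*c^2 + 237*c - 76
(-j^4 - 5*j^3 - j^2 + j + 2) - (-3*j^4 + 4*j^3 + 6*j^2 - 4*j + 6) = 2*j^4 - 9*j^3 - 7*j^2 + 5*j - 4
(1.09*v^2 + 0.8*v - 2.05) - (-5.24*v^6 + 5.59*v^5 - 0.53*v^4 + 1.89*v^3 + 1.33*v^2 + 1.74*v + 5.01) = 5.24*v^6 - 5.59*v^5 + 0.53*v^4 - 1.89*v^3 - 0.24*v^2 - 0.94*v - 7.06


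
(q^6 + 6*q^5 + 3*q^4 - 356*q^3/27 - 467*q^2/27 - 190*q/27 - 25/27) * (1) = q^6 + 6*q^5 + 3*q^4 - 356*q^3/27 - 467*q^2/27 - 190*q/27 - 25/27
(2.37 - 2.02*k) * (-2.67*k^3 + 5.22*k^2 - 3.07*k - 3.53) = 5.3934*k^4 - 16.8723*k^3 + 18.5728*k^2 - 0.145300000000001*k - 8.3661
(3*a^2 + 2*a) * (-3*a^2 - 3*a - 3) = -9*a^4 - 15*a^3 - 15*a^2 - 6*a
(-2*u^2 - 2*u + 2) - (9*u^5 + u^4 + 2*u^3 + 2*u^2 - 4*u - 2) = -9*u^5 - u^4 - 2*u^3 - 4*u^2 + 2*u + 4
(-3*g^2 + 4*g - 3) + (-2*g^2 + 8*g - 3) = -5*g^2 + 12*g - 6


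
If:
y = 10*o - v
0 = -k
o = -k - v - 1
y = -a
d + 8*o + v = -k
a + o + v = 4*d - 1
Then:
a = -72/17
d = -18/17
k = 0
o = 5/17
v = -22/17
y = 72/17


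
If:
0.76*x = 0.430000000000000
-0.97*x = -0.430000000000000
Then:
No Solution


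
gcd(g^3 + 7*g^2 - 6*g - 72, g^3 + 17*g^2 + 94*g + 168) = g^2 + 10*g + 24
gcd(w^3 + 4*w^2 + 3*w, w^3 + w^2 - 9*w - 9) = w^2 + 4*w + 3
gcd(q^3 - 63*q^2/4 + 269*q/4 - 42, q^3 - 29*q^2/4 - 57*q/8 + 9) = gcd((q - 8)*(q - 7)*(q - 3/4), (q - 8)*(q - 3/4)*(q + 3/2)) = q^2 - 35*q/4 + 6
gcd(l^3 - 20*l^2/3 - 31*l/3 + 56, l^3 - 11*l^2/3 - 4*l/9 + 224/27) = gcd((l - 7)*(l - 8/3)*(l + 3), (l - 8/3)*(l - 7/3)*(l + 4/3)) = l - 8/3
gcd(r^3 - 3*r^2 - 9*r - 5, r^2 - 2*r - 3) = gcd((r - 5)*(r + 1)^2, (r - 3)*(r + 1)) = r + 1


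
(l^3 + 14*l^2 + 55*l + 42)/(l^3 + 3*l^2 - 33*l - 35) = (l + 6)/(l - 5)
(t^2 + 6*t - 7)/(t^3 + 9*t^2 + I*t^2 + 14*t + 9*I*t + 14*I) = (t - 1)/(t^2 + t*(2 + I) + 2*I)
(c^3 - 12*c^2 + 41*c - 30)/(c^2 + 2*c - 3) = (c^2 - 11*c + 30)/(c + 3)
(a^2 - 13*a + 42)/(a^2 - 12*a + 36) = (a - 7)/(a - 6)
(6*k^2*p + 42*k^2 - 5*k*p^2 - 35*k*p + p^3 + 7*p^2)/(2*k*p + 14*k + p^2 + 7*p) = (6*k^2 - 5*k*p + p^2)/(2*k + p)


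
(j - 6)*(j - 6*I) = j^2 - 6*j - 6*I*j + 36*I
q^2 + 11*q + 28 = (q + 4)*(q + 7)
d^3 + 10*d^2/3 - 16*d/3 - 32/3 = (d - 2)*(d + 4/3)*(d + 4)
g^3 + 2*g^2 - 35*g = g*(g - 5)*(g + 7)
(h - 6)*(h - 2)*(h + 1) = h^3 - 7*h^2 + 4*h + 12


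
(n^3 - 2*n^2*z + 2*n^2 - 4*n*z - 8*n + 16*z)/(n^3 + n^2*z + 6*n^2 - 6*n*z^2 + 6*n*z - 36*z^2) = (n^2 + 2*n - 8)/(n^2 + 3*n*z + 6*n + 18*z)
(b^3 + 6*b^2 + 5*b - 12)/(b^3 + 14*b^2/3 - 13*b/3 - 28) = 3*(b - 1)/(3*b - 7)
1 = 1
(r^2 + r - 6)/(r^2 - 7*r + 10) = (r + 3)/(r - 5)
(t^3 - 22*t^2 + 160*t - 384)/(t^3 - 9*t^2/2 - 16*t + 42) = 2*(t^2 - 16*t + 64)/(2*t^2 + 3*t - 14)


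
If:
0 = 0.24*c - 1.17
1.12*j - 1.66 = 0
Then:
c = 4.88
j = 1.48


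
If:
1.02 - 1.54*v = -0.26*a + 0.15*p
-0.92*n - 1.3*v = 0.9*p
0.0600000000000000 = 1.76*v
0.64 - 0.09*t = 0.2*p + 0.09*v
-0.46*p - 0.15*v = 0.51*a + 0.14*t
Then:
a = -2.55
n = -2.04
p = 2.04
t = 2.55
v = 0.03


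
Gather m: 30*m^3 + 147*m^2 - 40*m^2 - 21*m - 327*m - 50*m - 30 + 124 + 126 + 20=30*m^3 + 107*m^2 - 398*m + 240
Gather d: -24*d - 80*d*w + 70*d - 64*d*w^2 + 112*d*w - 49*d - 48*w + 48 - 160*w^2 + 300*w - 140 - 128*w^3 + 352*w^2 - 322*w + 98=d*(-64*w^2 + 32*w - 3) - 128*w^3 + 192*w^2 - 70*w + 6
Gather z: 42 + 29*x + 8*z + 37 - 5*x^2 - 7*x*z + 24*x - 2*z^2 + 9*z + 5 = -5*x^2 + 53*x - 2*z^2 + z*(17 - 7*x) + 84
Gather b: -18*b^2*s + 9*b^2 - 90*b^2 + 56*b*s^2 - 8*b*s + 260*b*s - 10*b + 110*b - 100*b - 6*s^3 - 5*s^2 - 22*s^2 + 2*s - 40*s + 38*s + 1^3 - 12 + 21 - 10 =b^2*(-18*s - 81) + b*(56*s^2 + 252*s) - 6*s^3 - 27*s^2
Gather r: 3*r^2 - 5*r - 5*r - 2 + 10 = 3*r^2 - 10*r + 8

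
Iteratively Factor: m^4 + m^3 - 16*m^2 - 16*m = (m - 4)*(m^3 + 5*m^2 + 4*m) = (m - 4)*(m + 4)*(m^2 + m) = m*(m - 4)*(m + 4)*(m + 1)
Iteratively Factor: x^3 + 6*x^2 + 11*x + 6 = (x + 2)*(x^2 + 4*x + 3) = (x + 2)*(x + 3)*(x + 1)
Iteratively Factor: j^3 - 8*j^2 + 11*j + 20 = (j - 5)*(j^2 - 3*j - 4) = (j - 5)*(j - 4)*(j + 1)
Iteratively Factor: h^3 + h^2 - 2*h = (h)*(h^2 + h - 2) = h*(h - 1)*(h + 2)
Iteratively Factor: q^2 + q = (q + 1)*(q)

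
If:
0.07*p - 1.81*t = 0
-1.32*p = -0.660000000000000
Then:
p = 0.50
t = 0.02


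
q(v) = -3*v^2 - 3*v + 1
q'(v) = -6*v - 3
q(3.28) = -41.12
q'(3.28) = -22.68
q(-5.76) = -81.25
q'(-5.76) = 31.56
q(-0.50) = 1.75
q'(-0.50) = 0.00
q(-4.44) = -44.82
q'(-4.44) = 23.64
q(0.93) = -4.38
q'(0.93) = -8.58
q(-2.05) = -5.46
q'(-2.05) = 9.30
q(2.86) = -32.12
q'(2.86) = -20.16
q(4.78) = -81.89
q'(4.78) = -31.68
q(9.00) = -269.00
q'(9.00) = -57.00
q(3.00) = -35.00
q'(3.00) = -21.00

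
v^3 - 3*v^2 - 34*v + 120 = (v - 5)*(v - 4)*(v + 6)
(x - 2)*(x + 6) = x^2 + 4*x - 12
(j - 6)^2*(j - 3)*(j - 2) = j^4 - 17*j^3 + 102*j^2 - 252*j + 216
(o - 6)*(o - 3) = o^2 - 9*o + 18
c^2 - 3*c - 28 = (c - 7)*(c + 4)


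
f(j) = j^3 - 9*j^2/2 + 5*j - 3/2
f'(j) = 3*j^2 - 9*j + 5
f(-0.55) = -5.78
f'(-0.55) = 10.86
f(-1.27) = -17.16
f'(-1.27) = 21.27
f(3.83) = 7.82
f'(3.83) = 14.54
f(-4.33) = -188.70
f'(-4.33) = 100.22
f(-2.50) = -57.75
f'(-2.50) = 46.25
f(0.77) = 0.14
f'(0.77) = -0.15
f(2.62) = -1.31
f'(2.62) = 2.01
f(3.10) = 0.55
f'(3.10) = 5.93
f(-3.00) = -84.00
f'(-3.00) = 59.00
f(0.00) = -1.50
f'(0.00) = 5.00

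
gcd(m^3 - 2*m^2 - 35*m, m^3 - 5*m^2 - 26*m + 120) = m + 5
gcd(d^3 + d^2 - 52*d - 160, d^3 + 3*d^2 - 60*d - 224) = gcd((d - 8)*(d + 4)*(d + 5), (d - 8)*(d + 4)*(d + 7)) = d^2 - 4*d - 32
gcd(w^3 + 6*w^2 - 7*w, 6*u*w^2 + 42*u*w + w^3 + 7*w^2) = w^2 + 7*w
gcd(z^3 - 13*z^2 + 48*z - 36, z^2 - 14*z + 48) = z - 6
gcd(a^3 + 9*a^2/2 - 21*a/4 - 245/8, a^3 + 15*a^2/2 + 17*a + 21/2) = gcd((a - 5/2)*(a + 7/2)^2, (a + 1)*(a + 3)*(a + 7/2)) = a + 7/2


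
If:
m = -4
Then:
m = -4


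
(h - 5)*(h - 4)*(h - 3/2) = h^3 - 21*h^2/2 + 67*h/2 - 30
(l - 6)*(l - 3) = l^2 - 9*l + 18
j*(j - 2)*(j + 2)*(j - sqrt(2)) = j^4 - sqrt(2)*j^3 - 4*j^2 + 4*sqrt(2)*j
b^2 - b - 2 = (b - 2)*(b + 1)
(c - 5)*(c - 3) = c^2 - 8*c + 15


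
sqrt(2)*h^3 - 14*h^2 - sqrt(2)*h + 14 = (h - 1)*(h - 7*sqrt(2))*(sqrt(2)*h + sqrt(2))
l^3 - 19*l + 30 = (l - 3)*(l - 2)*(l + 5)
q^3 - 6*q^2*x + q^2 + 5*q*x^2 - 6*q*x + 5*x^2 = (q + 1)*(q - 5*x)*(q - x)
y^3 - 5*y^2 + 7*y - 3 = (y - 3)*(y - 1)^2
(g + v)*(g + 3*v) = g^2 + 4*g*v + 3*v^2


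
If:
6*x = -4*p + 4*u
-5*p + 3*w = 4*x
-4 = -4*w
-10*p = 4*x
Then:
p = -3/5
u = 33/20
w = 1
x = 3/2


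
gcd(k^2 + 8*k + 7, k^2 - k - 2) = k + 1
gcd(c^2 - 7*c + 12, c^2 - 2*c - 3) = c - 3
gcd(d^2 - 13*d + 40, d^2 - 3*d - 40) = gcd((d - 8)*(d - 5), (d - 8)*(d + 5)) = d - 8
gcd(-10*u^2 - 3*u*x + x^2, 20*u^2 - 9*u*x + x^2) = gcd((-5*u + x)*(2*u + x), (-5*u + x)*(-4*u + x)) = -5*u + x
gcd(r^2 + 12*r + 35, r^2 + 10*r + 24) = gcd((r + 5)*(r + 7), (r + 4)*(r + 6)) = 1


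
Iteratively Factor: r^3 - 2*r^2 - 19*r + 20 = (r + 4)*(r^2 - 6*r + 5) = (r - 5)*(r + 4)*(r - 1)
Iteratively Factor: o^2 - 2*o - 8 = (o - 4)*(o + 2)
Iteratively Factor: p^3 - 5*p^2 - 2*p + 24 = (p + 2)*(p^2 - 7*p + 12) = (p - 3)*(p + 2)*(p - 4)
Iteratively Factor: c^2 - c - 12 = (c + 3)*(c - 4)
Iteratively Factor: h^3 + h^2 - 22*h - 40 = (h - 5)*(h^2 + 6*h + 8) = (h - 5)*(h + 2)*(h + 4)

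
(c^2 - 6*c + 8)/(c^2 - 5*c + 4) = (c - 2)/(c - 1)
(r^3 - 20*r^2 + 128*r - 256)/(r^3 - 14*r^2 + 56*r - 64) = (r - 8)/(r - 2)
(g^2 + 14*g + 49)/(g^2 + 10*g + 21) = (g + 7)/(g + 3)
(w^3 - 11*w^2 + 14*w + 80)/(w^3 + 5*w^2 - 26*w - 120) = (w^2 - 6*w - 16)/(w^2 + 10*w + 24)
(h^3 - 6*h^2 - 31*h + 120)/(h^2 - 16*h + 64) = (h^2 + 2*h - 15)/(h - 8)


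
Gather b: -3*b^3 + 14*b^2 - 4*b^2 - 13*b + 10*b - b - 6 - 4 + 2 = -3*b^3 + 10*b^2 - 4*b - 8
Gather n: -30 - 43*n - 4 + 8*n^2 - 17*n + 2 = 8*n^2 - 60*n - 32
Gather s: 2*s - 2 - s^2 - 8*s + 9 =-s^2 - 6*s + 7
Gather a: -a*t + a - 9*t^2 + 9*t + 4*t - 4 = a*(1 - t) - 9*t^2 + 13*t - 4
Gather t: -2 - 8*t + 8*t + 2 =0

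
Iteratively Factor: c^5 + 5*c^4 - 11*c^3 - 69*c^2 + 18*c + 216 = (c - 3)*(c^4 + 8*c^3 + 13*c^2 - 30*c - 72) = (c - 3)*(c + 4)*(c^3 + 4*c^2 - 3*c - 18) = (c - 3)*(c - 2)*(c + 4)*(c^2 + 6*c + 9) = (c - 3)*(c - 2)*(c + 3)*(c + 4)*(c + 3)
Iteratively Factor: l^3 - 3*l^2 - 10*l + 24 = (l - 2)*(l^2 - l - 12) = (l - 4)*(l - 2)*(l + 3)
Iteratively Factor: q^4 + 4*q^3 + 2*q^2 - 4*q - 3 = (q + 3)*(q^3 + q^2 - q - 1) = (q - 1)*(q + 3)*(q^2 + 2*q + 1) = (q - 1)*(q + 1)*(q + 3)*(q + 1)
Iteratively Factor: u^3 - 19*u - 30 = (u - 5)*(u^2 + 5*u + 6) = (u - 5)*(u + 2)*(u + 3)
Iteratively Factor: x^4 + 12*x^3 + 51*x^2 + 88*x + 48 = (x + 4)*(x^3 + 8*x^2 + 19*x + 12) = (x + 1)*(x + 4)*(x^2 + 7*x + 12) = (x + 1)*(x + 4)^2*(x + 3)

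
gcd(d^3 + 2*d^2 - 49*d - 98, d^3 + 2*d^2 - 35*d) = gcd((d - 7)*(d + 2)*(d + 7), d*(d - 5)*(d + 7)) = d + 7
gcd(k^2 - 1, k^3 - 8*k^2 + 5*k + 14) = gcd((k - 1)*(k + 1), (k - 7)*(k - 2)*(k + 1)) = k + 1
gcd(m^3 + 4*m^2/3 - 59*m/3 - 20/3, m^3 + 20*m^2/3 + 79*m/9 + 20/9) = m^2 + 16*m/3 + 5/3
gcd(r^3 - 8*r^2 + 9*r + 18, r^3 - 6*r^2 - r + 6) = r^2 - 5*r - 6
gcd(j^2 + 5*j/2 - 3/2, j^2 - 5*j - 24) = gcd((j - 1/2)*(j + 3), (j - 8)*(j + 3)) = j + 3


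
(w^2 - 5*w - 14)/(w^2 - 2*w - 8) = (w - 7)/(w - 4)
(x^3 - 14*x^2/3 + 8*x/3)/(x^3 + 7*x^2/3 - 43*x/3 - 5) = x*(3*x^2 - 14*x + 8)/(3*x^3 + 7*x^2 - 43*x - 15)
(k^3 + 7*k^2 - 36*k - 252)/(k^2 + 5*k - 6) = (k^2 + k - 42)/(k - 1)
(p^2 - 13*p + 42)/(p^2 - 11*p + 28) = (p - 6)/(p - 4)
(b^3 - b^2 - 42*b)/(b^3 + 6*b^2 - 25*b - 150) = b*(b - 7)/(b^2 - 25)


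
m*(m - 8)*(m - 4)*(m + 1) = m^4 - 11*m^3 + 20*m^2 + 32*m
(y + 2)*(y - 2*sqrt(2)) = y^2 - 2*sqrt(2)*y + 2*y - 4*sqrt(2)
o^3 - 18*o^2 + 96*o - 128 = (o - 8)^2*(o - 2)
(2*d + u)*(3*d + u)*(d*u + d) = 6*d^3*u + 6*d^3 + 5*d^2*u^2 + 5*d^2*u + d*u^3 + d*u^2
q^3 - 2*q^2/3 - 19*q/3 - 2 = (q - 3)*(q + 1/3)*(q + 2)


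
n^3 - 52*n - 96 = (n - 8)*(n + 2)*(n + 6)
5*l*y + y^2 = y*(5*l + y)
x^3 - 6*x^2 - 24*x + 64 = (x - 8)*(x - 2)*(x + 4)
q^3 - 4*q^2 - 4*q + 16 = (q - 4)*(q - 2)*(q + 2)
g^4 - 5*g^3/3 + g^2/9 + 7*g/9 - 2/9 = (g - 1)^2*(g - 1/3)*(g + 2/3)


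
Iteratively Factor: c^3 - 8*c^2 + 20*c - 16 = (c - 2)*(c^2 - 6*c + 8) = (c - 4)*(c - 2)*(c - 2)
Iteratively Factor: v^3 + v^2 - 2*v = (v - 1)*(v^2 + 2*v) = v*(v - 1)*(v + 2)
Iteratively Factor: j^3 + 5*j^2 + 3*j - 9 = (j + 3)*(j^2 + 2*j - 3) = (j - 1)*(j + 3)*(j + 3)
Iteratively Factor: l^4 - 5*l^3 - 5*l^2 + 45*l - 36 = (l - 4)*(l^3 - l^2 - 9*l + 9) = (l - 4)*(l - 3)*(l^2 + 2*l - 3) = (l - 4)*(l - 3)*(l + 3)*(l - 1)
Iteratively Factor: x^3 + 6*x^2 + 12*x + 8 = (x + 2)*(x^2 + 4*x + 4) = (x + 2)^2*(x + 2)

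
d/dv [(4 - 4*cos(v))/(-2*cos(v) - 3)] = -20*sin(v)/(2*cos(v) + 3)^2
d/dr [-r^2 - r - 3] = -2*r - 1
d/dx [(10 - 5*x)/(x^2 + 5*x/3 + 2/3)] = 45*(x^2 - 4*x - 4)/(9*x^4 + 30*x^3 + 37*x^2 + 20*x + 4)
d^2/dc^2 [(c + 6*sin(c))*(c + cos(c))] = -6*c*sin(c) - c*cos(c) - 2*sin(c) - 12*sin(2*c) + 12*cos(c) + 2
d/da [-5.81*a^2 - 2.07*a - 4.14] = -11.62*a - 2.07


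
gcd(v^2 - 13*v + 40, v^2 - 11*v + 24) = v - 8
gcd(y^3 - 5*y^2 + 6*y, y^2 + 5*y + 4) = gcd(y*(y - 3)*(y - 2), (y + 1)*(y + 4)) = 1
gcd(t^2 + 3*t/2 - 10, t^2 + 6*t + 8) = t + 4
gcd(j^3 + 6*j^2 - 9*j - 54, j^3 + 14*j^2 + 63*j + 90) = j^2 + 9*j + 18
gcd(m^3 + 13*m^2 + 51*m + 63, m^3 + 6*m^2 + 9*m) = m^2 + 6*m + 9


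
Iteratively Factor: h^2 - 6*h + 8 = (h - 4)*(h - 2)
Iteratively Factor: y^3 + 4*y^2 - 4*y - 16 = (y + 4)*(y^2 - 4) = (y + 2)*(y + 4)*(y - 2)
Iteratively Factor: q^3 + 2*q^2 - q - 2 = (q - 1)*(q^2 + 3*q + 2) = (q - 1)*(q + 2)*(q + 1)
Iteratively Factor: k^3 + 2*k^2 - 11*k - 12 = (k - 3)*(k^2 + 5*k + 4) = (k - 3)*(k + 1)*(k + 4)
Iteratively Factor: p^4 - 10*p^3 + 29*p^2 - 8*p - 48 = (p - 4)*(p^3 - 6*p^2 + 5*p + 12) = (p - 4)*(p - 3)*(p^2 - 3*p - 4) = (p - 4)*(p - 3)*(p + 1)*(p - 4)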